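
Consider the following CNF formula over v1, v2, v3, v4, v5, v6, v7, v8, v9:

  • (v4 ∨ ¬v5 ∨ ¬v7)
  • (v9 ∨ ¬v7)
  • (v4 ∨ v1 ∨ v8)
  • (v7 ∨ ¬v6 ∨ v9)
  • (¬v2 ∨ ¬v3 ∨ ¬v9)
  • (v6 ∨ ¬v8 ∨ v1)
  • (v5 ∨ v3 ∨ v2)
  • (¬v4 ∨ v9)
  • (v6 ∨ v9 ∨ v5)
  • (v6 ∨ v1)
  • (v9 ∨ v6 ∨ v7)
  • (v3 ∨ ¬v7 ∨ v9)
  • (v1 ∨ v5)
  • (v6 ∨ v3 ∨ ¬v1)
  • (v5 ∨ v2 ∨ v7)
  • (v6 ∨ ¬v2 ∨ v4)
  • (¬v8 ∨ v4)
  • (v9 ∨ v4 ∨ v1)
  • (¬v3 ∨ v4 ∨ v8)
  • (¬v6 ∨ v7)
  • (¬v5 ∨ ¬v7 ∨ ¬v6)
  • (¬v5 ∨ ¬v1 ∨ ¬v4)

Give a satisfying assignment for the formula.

Branch on v1: take v1 = True.
For the remaining variables, v2 = True, v3 = False, v4 = False, v5 = False, v6 = True, v7 = True, v8 = False, v9 = True works.

v1 = T, v2 = T, v3 = F, v4 = F, v5 = F, v6 = T, v7 = T, v8 = F, v9 = T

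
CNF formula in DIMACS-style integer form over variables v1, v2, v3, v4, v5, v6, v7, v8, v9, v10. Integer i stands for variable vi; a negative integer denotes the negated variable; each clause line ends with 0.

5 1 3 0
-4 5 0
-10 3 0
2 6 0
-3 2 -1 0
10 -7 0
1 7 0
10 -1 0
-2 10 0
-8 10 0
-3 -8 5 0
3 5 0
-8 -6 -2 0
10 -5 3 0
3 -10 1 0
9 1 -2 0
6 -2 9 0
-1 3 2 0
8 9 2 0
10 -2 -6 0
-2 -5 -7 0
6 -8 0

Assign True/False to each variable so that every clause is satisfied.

v1=T, v2=T, v3=T, v4=T, v5=T, v6=T, v7=F, v8=F, v9=F, v10=T

Branch on v1: take v1 = True.
  then v10 is forced to True.
  then v3 is forced to True.
  then v2 is forced to True.
Branch on v4: take v4 = True.
  then v5 is forced to True.
  then v7 is forced to False.
The remaining clauses are satisfied by v6 = True, v8 = False, v9 = False.
Every clause has at least one true literal under this assignment.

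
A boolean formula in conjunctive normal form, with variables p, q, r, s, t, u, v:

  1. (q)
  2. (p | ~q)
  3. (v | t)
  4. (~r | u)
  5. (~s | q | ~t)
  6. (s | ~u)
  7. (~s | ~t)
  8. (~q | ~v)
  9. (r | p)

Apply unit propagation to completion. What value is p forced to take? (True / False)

True

Unit clause (q) sets q = True.
(~q | p) with q = True leaves only p, so p = True.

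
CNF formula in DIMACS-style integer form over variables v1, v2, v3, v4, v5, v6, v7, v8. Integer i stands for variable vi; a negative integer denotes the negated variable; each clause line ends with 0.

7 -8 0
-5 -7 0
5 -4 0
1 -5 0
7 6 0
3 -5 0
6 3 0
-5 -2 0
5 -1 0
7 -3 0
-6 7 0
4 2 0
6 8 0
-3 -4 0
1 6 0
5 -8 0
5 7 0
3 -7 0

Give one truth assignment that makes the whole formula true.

Try v1 = False.
  then v5 is forced to False.
  then v4 is forced to False.
  then v2 is forced to True.
  then v6 is forced to True.
  then v7 is forced to True.
  then v8 is forced to False.
  then v3 is forced to True.
Every clause has at least one true literal under this assignment.

v1=False, v2=True, v3=True, v4=False, v5=False, v6=True, v7=True, v8=False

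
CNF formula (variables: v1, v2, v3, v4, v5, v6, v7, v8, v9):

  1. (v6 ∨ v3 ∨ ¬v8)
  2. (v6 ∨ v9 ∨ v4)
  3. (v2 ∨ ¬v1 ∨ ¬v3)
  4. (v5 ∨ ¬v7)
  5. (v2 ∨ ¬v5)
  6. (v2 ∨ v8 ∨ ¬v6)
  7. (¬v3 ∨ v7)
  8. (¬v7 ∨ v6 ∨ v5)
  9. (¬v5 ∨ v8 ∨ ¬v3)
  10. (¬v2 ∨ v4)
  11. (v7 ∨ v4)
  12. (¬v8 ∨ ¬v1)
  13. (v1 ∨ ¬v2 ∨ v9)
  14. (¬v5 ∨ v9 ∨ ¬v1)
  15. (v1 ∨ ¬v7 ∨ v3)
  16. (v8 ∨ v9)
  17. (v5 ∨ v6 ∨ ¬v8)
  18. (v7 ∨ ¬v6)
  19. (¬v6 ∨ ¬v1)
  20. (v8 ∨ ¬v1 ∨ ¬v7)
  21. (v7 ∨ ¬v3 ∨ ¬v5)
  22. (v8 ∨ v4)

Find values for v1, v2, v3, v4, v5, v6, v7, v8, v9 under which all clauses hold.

v1 = 0, v2 = 1, v3 = 1, v4 = 1, v5 = 1, v6 = 1, v7 = 1, v8 = 1, v9 = 1

Pure literal: v4 appears only positively; assign v4 = True.
v9 occurs only positively in the remaining clauses — set v9 = True.
Set v1 = False and propagate.
Set v2 = True and propagate.
Set v3 = True and propagate.
  then v7 is forced to True.
  then v5 is forced to True.
  then v8 is forced to True.
v6 is now unconstrained; take v6 = True.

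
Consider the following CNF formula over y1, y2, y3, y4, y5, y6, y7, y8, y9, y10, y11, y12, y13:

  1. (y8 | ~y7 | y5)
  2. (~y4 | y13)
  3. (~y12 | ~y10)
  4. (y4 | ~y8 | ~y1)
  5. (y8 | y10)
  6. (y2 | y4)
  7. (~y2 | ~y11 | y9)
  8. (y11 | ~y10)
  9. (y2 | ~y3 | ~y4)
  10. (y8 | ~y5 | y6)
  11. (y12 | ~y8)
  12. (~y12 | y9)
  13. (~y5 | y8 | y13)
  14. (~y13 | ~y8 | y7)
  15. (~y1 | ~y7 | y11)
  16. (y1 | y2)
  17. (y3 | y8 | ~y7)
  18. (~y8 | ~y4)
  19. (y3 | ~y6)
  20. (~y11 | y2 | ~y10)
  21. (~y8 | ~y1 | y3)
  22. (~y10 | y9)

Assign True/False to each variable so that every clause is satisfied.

Pure literal: y9 appears only positively; assign y9 = True.
Try y1 = False.
  then y2 is forced to True.
For the remaining variables, y3 = True, y4 = False, y5 = False, y6 = False, y7 = False, y8 = False, y10 = True, y11 = True, y12 = False, y13 = True works.
Every clause has at least one true literal under this assignment.

y1 = False, y2 = True, y3 = True, y4 = False, y5 = False, y6 = False, y7 = False, y8 = False, y9 = True, y10 = True, y11 = True, y12 = False, y13 = True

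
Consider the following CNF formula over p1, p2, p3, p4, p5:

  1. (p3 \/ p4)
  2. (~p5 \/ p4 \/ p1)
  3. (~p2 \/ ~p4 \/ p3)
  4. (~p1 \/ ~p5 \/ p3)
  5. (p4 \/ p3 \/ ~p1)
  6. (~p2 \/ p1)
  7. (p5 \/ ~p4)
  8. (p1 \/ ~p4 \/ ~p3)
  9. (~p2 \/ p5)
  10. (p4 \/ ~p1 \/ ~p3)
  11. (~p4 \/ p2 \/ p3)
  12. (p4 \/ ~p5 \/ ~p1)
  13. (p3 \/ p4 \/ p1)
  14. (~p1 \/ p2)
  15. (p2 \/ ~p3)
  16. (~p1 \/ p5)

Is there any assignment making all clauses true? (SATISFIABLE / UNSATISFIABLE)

Try p1 = True.
  then p2 is forced to True.
  then p5 is forced to True.
  then p3 is forced to True.
  then p4 is forced to True.
Every clause has at least one true literal under this assignment.
So p1 = T, p2 = T, p3 = T, p4 = T, p5 = T is a satisfying assignment.

SATISFIABLE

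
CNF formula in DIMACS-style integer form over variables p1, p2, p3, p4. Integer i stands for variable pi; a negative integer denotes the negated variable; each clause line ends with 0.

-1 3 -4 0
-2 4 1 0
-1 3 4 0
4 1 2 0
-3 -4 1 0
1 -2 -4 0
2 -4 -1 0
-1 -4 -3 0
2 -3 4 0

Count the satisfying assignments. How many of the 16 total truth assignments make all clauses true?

Satisfying assignments:
  p1=0 p2=0 p3=0 p4=1
  p1=1 p2=1 p3=1 p4=0
Count: 2.

2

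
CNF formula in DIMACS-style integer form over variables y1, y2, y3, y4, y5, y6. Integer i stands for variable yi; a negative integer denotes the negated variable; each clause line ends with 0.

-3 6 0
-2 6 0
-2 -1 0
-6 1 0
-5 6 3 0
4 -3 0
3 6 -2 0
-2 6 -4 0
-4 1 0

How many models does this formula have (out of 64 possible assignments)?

Case analysis on y6 and y2:
  y6=1, y2=1: a clause becomes empty — 0.
  y6=1, y2=0: y5 free; 3 ways for (y1,y3,y4) × 2^1 = 6.
  y6=0, y2=1: a clause becomes empty — 0.
  y6=0, y2=0: remaining (y1,y3,y4,y5) ∈ {(0,0,0,0); (1,0,0,0); (1,0,1,0)} — 3.
Total: 0 + 6 + 0 + 3 = 9.

9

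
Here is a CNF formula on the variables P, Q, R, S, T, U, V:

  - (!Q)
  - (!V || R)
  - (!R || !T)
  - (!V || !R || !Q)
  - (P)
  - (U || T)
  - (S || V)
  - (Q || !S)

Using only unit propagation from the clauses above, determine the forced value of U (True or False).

Unit clause (!Q) sets Q = False.
Unit clause (P) sets P = True.
(Q || !S) with Q = False leaves only !S, so S = False.
(V || S) with S = False leaves only V, so V = True.
From (!V || R) and V = True: R = True.
In (!R || !T), !R is now false; !T must hold, so T = False.
(U || T): since T = False, the clause reduces to (U). U = True.

True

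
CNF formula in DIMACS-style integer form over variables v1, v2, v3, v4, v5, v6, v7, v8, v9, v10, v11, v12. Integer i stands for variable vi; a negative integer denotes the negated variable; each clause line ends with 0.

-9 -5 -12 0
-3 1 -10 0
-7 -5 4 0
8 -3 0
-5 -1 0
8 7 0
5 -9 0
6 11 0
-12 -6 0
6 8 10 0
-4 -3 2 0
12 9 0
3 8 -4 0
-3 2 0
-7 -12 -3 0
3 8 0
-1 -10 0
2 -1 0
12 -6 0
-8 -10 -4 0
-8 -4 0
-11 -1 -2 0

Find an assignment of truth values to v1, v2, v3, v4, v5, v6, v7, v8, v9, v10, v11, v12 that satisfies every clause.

Set v1 = False and propagate.
Branch on v2: take v2 = True.
For the remaining variables, v3 = False, v4 = False, v5 = False, v6 = False, v7 = False, v8 = True, v9 = False, v10 = True, v11 = True, v12 = True works.

v1 = 0, v2 = 1, v3 = 0, v4 = 0, v5 = 0, v6 = 0, v7 = 0, v8 = 1, v9 = 0, v10 = 1, v11 = 1, v12 = 1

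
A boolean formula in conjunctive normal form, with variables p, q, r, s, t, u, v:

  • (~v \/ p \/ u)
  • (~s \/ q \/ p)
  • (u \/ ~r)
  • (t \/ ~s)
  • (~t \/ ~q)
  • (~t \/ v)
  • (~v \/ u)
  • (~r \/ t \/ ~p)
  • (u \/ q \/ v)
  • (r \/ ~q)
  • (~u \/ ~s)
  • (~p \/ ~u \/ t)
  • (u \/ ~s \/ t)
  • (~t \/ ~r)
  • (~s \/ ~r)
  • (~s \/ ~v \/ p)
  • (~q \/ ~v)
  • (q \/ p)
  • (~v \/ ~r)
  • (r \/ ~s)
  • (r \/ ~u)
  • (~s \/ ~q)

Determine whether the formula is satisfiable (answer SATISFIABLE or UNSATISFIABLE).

SATISFIABLE

s occurs only negated in the remaining clauses — set s = False.
Set p = False and propagate.
  then q is forced to True.
  then t is forced to False.
  then r is forced to True.
  then u is forced to True.
  then v is forced to False.
So p = F, q = T, r = T, s = F, t = F, u = T, v = F is a satisfying assignment.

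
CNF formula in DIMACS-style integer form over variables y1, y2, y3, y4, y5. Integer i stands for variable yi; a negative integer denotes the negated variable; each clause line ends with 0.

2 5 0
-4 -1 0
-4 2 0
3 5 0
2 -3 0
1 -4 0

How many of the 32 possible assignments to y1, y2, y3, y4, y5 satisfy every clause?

8

Split on y2, then y4.
  y2=1, y4=1: a clause becomes empty — 0.
  y2=1, y4=0: y1 free; 3 ways for (y3,y5) × 2^1 = 6.
  y2=0, y4=1: a clause becomes empty — 0.
  y2=0, y4=0: remaining (y1,y3,y5) ∈ {(0,0,1); (1,0,1)} — 2.
Total: 0 + 6 + 0 + 2 = 8.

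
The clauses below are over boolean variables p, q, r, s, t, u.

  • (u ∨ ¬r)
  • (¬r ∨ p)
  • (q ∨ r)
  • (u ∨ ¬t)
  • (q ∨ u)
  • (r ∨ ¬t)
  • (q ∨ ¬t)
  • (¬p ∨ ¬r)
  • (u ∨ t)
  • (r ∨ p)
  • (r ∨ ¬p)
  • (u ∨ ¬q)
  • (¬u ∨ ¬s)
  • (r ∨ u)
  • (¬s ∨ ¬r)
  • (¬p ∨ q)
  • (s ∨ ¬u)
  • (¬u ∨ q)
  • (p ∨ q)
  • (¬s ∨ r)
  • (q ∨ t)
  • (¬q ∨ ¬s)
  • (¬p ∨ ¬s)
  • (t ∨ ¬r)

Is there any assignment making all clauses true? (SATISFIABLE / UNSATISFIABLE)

UNSATISFIABLE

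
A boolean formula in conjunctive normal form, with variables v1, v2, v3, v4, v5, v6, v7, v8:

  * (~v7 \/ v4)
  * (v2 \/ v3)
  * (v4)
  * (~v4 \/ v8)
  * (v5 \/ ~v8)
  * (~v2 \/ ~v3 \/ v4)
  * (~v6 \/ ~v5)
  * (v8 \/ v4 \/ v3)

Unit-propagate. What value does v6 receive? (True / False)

False

(v4) stands alone — v4 = True.
(v8 \/ ~v4): since v4 = True, the clause reduces to (v8). v8 = True.
From (v5 \/ ~v8) and v8 = True: v5 = True.
(~v5 \/ ~v6) with v5 = True leaves only ~v6, so v6 = False.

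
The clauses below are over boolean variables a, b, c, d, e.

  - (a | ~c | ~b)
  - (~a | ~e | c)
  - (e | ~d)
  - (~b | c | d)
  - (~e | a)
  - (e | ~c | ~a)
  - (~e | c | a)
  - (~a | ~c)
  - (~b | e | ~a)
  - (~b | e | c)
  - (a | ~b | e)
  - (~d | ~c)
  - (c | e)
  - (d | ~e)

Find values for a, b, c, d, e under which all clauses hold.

a = False  b = False  c = True  d = False  e = False

Check each clause:
  1. (~c | ~b | a) — ~b is true.
  2. (c | ~e | ~a) — c is true.
  3. (e | ~d) — ~d is true.
  4. (c | ~b | d) — c is true.
  5. (~e | a) — ~e is true.
  6. (~a | e | ~c) — ~a is true.
  7. (a | ~e | c) — c is true.
  8. (~a | ~c) — ~a is true.
  9. (e | ~a | ~b) — ~b is true.
  10. (c | e | ~b) — c is true.
  11. (a | e | ~b) — ~b is true.
  12. (~c | ~d) — ~d is true.
  13. (c | e) — c is true.
  14. (d | ~e) — ~e is true.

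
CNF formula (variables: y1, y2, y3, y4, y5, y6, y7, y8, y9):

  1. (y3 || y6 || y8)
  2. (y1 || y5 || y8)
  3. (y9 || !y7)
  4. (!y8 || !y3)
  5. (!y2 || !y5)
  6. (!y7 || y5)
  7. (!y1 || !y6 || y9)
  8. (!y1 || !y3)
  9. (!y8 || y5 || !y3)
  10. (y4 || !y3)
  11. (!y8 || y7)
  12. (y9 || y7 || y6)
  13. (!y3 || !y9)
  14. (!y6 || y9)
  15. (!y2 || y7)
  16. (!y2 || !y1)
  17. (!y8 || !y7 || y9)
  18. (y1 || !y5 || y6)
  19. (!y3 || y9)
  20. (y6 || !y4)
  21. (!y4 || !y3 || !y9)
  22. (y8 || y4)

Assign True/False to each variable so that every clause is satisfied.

Pure literal: y2 appears only negated; assign y2 = False.
Set y1 = False and propagate.
For the remaining variables, y3 = False, y4 = True, y5 = True, y6 = True, y7 = True, y8 = True, y9 = True works.

y1=False, y2=False, y3=False, y4=True, y5=True, y6=True, y7=True, y8=True, y9=True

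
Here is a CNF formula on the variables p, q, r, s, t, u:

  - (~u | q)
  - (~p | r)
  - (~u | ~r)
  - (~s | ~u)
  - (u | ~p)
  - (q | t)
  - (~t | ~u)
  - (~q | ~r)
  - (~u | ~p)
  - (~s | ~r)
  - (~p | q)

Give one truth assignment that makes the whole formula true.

p=F  q=T  r=F  s=F  t=F  u=T

Pure literal: p appears only negated; assign p = False.
Pure literal: s appears only negated; assign s = False.
Try q = True.
  then r is forced to False.
Set t = False and propagate.
u is now unconstrained; take u = True.
Every clause has at least one true literal under this assignment.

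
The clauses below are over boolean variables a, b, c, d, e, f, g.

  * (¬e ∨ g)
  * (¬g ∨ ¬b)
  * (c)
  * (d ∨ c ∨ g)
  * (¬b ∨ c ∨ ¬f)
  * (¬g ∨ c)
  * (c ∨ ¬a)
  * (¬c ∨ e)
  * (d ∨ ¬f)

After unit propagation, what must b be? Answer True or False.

(c) stands alone — c = True.
In (¬c ∨ e), ¬c is now false; e must hold, so e = True.
From (¬e ∨ g) and e = True: g = True.
(¬b ∨ ¬g): since g = True, the clause reduces to (¬b). b = False.

False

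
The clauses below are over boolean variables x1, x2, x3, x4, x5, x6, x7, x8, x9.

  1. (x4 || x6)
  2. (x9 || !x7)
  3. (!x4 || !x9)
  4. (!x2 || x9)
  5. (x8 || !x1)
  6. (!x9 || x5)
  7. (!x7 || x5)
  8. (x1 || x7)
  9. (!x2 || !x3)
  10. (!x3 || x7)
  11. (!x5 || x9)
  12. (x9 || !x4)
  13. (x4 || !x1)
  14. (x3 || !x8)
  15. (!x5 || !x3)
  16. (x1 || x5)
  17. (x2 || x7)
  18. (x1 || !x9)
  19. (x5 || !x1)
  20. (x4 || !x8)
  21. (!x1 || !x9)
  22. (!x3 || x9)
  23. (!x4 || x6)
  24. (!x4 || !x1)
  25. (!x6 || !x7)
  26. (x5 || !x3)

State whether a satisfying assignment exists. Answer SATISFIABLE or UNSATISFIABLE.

UNSATISFIABLE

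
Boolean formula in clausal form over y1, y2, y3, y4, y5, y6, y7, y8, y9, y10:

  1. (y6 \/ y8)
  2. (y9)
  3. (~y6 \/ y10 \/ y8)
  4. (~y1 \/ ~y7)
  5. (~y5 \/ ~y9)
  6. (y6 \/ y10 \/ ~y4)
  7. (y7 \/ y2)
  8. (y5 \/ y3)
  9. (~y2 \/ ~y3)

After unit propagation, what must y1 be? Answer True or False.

False

(y9) is a unit clause: y9 = True.
In (~y5 \/ ~y9), ~y9 is now false; ~y5 must hold, so y5 = False.
From (y5 \/ y3) and y5 = False: y3 = True.
(~y2 \/ ~y3) with y3 = True leaves only ~y2, so y2 = False.
In (y2 \/ y7), y2 is now false; y7 must hold, so y7 = True.
From (~y1 \/ ~y7) and y7 = True: y1 = False.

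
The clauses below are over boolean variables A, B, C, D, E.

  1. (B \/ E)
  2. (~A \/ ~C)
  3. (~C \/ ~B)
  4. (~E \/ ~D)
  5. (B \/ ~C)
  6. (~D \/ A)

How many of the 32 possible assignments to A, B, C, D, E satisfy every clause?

The models are:
  A=F B=F C=F D=F E=T
  A=F B=T C=F D=F E=F
  A=F B=T C=F D=F E=T
  A=T B=F C=F D=F E=T
  A=T B=T C=F D=F E=F
  A=T B=T C=F D=F E=T
  A=T B=T C=F D=T E=F
That's 7 in total.

7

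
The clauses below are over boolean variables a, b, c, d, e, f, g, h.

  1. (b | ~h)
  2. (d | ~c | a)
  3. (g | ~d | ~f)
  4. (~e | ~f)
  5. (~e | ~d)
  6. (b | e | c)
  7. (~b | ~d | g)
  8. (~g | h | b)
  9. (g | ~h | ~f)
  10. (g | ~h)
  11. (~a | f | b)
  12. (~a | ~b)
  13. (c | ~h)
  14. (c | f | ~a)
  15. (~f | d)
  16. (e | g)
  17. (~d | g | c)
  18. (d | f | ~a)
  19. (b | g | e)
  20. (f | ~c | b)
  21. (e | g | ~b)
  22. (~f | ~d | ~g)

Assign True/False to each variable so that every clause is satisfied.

a=False  b=False  c=False  d=False  e=True  f=False  g=False  h=False

Set a = False and propagate.
Branch on b: take b = False.
  then h is forced to False.
  then g is forced to False.
  then e is forced to True.
  then f is forced to False.
  then d is forced to False.
  then c is forced to False.
Every clause has at least one true literal under this assignment.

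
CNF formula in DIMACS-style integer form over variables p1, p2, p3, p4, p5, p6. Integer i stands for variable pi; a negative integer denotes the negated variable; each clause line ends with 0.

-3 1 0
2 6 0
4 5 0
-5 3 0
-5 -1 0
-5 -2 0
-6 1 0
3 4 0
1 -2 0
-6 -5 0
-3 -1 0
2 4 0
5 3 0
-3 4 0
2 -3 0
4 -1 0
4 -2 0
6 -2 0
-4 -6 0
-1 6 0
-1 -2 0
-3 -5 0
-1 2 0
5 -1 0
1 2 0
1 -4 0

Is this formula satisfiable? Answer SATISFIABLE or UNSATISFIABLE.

UNSATISFIABLE

p1 = True:
  propagation gives p5=False; an empty clause results — contradiction.
p1 = False:
  propagation gives p3=False, p5=False; an empty clause results — contradiction.
Every branch closes, so no satisfying assignment exists.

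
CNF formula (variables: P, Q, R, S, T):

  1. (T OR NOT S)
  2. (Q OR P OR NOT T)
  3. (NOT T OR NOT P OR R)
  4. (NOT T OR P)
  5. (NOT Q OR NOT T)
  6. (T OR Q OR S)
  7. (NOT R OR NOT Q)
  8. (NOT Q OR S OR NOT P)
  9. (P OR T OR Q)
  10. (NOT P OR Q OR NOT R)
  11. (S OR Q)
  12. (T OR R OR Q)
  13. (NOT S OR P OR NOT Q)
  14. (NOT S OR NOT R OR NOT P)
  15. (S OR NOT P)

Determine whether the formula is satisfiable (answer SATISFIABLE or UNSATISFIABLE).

SATISFIABLE

Branch on P: take P = False.
  then T is forced to False.
  then S is forced to False.
  then Q is forced to True.
  then R is forced to False.
So P=False  Q=True  R=False  S=False  T=False is a satisfying assignment.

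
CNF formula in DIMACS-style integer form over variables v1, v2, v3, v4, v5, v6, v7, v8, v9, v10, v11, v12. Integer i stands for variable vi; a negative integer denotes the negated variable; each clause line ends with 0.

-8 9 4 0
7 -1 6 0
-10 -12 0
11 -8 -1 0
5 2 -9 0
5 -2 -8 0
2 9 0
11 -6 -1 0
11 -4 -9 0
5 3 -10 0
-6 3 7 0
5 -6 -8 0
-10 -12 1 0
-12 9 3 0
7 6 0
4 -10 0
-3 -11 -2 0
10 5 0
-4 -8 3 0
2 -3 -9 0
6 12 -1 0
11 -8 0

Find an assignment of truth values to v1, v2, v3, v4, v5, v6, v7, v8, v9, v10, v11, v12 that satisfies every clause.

v5 occurs only positively in the remaining clauses — set v5 = True.
Pure literal: v7 appears only positively; assign v7 = True.
Set v1 = True and propagate.
For the remaining variables, v2 = False, v3 = False, v4 = False, v6 = True, v8 = False, v9 = True, v10 = False, v11 = True, v12 = True works.

v1=T  v2=F  v3=F  v4=F  v5=T  v6=T  v7=T  v8=F  v9=T  v10=F  v11=T  v12=T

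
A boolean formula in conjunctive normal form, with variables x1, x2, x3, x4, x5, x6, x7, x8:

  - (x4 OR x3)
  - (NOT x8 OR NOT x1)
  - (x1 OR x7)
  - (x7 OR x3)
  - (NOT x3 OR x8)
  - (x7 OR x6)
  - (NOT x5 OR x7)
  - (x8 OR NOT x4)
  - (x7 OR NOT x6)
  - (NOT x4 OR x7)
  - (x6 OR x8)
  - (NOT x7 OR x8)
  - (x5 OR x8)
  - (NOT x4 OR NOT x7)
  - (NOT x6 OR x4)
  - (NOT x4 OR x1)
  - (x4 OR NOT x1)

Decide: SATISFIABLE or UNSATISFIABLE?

Branch on x1: take x1 = False.
  then x7 is forced to True.
  then x8 is forced to True.
  then x4 is forced to False.
  then x3 is forced to True.
  then x6 is forced to False.
x2, x5 are now unconstrained; take x2 = True, x5 = False.
So x1 = F, x2 = T, x3 = T, x4 = F, x5 = F, x6 = F, x7 = T, x8 = T is a satisfying assignment.

SATISFIABLE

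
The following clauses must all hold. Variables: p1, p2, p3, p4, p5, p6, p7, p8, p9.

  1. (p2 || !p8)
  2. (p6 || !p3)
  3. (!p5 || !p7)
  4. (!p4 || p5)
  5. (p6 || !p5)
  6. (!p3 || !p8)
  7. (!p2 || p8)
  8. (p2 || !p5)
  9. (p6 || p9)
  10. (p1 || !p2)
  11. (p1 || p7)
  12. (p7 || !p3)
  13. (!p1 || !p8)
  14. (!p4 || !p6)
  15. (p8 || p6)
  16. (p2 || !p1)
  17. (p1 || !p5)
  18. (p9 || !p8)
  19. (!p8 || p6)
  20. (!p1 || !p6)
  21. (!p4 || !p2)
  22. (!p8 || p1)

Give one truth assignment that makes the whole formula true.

p1 = F, p2 = F, p3 = T, p4 = F, p5 = F, p6 = T, p7 = T, p8 = F, p9 = T

Pure literal: p4 appears only negated; assign p4 = False.
Pure literal: p9 appears only positively; assign p9 = True.
Try p1 = False.
  then p2 is forced to False.
  then p8 is forced to False.
  then p5 is forced to False.
  then p7 is forced to True.
  then p6 is forced to True.
p3 is now unconstrained; take p3 = True.
Check each clause:
  1. (!p8 || p2) — !p8 is true.
  2. (!p3 || p6) — p6 is true.
  3. (!p5 || !p7) — !p5 is true.
  4. (p5 || !p4) — !p4 is true.
  5. (!p5 || p6) — !p5 is true.
  6. (!p3 || !p8) — !p8 is true.
  7. (!p2 || p8) — !p2 is true.
  8. (!p5 || p2) — !p5 is true.
  9. (p9 || p6) — p9 is true.
  10. (p1 || !p2) — !p2 is true.
  11. (p1 || p7) — p7 is true.
  12. (p7 || !p3) — p7 is true.
  13. (!p8 || !p1) — !p8 is true.
  14. (!p6 || !p4) — !p4 is true.
  15. (p6 || p8) — p6 is true.
  16. (p2 || !p1) — !p1 is true.
  17. (!p5 || p1) — !p5 is true.
  18. (p9 || !p8) — !p8 is true.
  19. (p6 || !p8) — !p8 is true.
  20. (!p1 || !p6) — !p1 is true.
  21. (!p4 || !p2) — !p4 is true.
  22. (p1 || !p8) — !p8 is true.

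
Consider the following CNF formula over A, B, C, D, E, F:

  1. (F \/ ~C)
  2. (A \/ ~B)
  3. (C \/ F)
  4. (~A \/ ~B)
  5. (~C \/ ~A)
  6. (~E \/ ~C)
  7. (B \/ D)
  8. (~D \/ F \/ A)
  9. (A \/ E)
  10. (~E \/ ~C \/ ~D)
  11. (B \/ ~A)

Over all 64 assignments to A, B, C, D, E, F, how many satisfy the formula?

Satisfying assignments:
  A=F B=F C=F D=T E=T F=T
That's 1 in total.

1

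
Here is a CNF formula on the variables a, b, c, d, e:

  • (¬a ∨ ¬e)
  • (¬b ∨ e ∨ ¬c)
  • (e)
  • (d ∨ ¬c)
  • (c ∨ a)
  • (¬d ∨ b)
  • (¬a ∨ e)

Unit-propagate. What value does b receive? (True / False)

True

(e) is a unit clause: e = True.
From (¬e ∨ ¬a) and e = True: a = False.
(a ∨ c): since a = False, the clause reduces to (c). c = True.
From (¬c ∨ d) and c = True: d = True.
From (¬d ∨ b) and d = True: b = True.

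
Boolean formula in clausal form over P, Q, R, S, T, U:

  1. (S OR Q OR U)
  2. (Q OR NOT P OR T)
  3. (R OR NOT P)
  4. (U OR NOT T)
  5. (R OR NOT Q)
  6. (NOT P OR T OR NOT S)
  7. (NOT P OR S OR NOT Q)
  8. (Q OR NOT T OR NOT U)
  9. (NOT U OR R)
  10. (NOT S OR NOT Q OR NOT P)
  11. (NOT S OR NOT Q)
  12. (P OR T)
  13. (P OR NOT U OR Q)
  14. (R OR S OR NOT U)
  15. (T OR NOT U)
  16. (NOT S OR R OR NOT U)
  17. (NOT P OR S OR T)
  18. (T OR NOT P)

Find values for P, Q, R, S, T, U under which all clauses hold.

P=False  Q=True  R=True  S=False  T=True  U=True

Check each clause:
  1. (U OR S OR Q) — Q is true.
  2. (T OR Q OR NOT P) — Q is true.
  3. (R OR NOT P) — R is true.
  4. (U OR NOT T) — U is true.
  5. (NOT Q OR R) — R is true.
  6. (T OR NOT S OR NOT P) — NOT S is true.
  7. (NOT P OR S OR NOT Q) — NOT P is true.
  8. (NOT T OR Q OR NOT U) — Q is true.
  9. (R OR NOT U) — R is true.
  10. (NOT Q OR NOT S OR NOT P) — NOT S is true.
  11. (NOT Q OR NOT S) — NOT S is true.
  12. (T OR P) — T is true.
  13. (P OR NOT U OR Q) — Q is true.
  14. (R OR S OR NOT U) — R is true.
  15. (T OR NOT U) — T is true.
  16. (R OR NOT U OR NOT S) — R is true.
  17. (T OR NOT P OR S) — T is true.
  18. (NOT P OR T) — T is true.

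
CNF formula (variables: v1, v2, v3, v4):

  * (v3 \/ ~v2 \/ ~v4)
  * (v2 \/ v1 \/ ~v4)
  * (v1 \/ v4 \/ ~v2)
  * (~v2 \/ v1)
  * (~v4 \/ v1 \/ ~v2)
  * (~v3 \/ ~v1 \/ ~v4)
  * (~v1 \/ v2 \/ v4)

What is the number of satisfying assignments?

5

The models are:
  v1=F v2=F v3=F v4=F
  v1=F v2=F v3=T v4=F
  v1=T v2=F v3=F v4=T
  v1=T v2=T v3=F v4=F
  v1=T v2=T v3=T v4=F
Count: 5.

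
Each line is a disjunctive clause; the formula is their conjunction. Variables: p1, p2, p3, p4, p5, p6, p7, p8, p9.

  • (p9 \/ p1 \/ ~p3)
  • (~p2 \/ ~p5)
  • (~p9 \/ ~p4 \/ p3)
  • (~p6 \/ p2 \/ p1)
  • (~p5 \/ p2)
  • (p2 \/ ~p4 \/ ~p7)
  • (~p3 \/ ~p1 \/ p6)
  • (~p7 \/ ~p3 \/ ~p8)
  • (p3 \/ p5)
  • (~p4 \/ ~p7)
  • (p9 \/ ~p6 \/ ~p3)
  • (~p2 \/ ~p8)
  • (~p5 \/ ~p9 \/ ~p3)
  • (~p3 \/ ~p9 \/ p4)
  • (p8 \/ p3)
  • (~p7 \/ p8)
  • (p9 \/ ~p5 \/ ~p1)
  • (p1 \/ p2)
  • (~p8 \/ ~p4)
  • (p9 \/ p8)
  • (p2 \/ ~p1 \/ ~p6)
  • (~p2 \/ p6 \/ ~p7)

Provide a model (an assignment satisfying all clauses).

p1=F  p2=T  p3=T  p4=T  p5=F  p6=T  p7=F  p8=F  p9=T

Pure literal: p7 appears only negated; assign p7 = False.
Try p1 = False.
  then p2 is forced to True.
  then p5 is forced to False.
  then p3 is forced to True.
  then p9 is forced to True.
  then p8 is forced to False.
  then p4 is forced to True.
p6 is now unconstrained; take p6 = True.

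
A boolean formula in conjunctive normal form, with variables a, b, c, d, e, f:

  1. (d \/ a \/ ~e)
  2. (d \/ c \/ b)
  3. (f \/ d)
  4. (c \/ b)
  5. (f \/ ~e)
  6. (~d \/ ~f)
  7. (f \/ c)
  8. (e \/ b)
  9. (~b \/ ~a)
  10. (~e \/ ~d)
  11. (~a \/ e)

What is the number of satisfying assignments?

4

The models are:
  a=F b=T c=F d=F e=F f=T
  a=F b=T c=T d=F e=F f=T
  a=F b=T c=T d=T e=F f=F
  a=T b=F c=T d=F e=T f=T
That's 4 in total.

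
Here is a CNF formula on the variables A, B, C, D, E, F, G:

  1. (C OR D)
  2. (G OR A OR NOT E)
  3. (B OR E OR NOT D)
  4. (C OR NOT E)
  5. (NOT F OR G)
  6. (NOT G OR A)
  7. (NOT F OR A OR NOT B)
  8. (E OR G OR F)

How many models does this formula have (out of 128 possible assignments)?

20

Case analysis on E and G:
  E=T, G=T: forces A=T; C=T; B, D, F free → 2^3 = 8.
  E=T, G=F: remaining (A,B,C,D,F) ∈ {(T,F,T,F,F); (T,F,T,T,F); (T,T,T,F,F); (T,T,T,T,F)} — 4.
  E=F, G=T: F free; 4 ways for (A,B,C,D) × 2^1 = 8.
  E=F, G=F: a clause becomes empty — 0.
Total: 8 + 4 + 8 + 0 = 20.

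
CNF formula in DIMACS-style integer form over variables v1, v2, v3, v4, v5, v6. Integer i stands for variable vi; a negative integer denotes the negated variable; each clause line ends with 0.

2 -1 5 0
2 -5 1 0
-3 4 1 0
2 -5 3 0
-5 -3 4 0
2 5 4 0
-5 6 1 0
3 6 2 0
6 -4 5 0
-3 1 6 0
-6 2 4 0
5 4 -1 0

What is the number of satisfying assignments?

19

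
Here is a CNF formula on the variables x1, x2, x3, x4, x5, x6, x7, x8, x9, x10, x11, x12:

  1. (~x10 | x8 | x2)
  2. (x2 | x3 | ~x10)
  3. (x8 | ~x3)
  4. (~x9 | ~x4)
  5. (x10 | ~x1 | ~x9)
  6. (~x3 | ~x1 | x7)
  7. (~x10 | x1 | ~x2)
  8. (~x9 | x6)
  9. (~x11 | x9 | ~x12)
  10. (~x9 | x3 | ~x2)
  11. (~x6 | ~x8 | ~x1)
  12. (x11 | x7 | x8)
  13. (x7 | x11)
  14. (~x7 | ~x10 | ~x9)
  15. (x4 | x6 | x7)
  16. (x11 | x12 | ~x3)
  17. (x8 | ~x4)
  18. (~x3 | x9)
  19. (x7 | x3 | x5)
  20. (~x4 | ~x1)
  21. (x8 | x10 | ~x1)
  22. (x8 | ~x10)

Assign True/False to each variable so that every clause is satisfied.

Pure literal: x5 appears only positively; assign x5 = True.
Try x1 = True.
  then x4 is forced to False.
Branch on x2: take x2 = False.
For the remaining variables, x3 = False, x6 = False, x7 = True, x8 = True, x9 = False, x10 = False, x11 = False, x12 = True works.
Every clause has at least one true literal under this assignment.
Check each clause:
  1. (x8 | ~x10 | x2) — x8 is true.
  2. (~x10 | x3 | x2) — ~x10 is true.
  3. (x8 | ~x3) — x8 is true.
  4. (~x4 | ~x9) — ~x4 is true.
  5. (~x1 | x10 | ~x9) — ~x9 is true.
  6. (x7 | ~x3 | ~x1) — ~x3 is true.
  7. (x1 | ~x10 | ~x2) — x1 is true.
  8. (~x9 | x6) — ~x9 is true.
  9. (~x11 | ~x12 | x9) — ~x11 is true.
  10. (~x9 | x3 | ~x2) — ~x2 is true.
  11. (~x8 | ~x1 | ~x6) — ~x6 is true.
  12. (x8 | x7 | x11) — x8 is true.
  13. (x7 | x11) — x7 is true.
  14. (~x10 | ~x7 | ~x9) — ~x10 is true.
  15. (x6 | x4 | x7) — x7 is true.
  16. (x12 | ~x3 | x11) — x12 is true.
  17. (~x4 | x8) — x8 is true.
  18. (~x3 | x9) — ~x3 is true.
  19. (x7 | x3 | x5) — x5 is true.
  20. (~x1 | ~x4) — ~x4 is true.
  21. (x10 | x8 | ~x1) — x8 is true.
  22. (x8 | ~x10) — x8 is true.

x1=True, x2=False, x3=False, x4=False, x5=True, x6=False, x7=True, x8=True, x9=False, x10=False, x11=False, x12=True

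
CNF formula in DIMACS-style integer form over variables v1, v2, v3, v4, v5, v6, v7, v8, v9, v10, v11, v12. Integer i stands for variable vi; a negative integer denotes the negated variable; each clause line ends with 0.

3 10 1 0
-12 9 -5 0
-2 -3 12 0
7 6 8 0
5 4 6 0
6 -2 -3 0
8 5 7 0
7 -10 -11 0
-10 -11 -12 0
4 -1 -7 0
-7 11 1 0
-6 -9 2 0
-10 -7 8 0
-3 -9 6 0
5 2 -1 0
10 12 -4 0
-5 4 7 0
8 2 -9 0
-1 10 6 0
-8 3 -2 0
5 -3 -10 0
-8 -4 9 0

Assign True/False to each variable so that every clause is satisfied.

Set v1 = False and propagate.
Try v2 = False.
For the remaining variables, v3 = False, v4 = True, v5 = True, v6 = True, v7 = False, v8 = False, v9 = False, v10 = True, v11 = False, v12 = False works.
Check each clause:
  1. (v1 | v10 | v3) — v10 is true.
  2. (v9 | ~v12 | ~v5) — ~v12 is true.
  3. (~v3 | ~v2 | v12) — ~v3 is true.
  4. (v8 | v6 | v7) — v6 is true.
  5. (v4 | v6 | v5) — v4 is true.
  6. (~v2 | ~v3 | v6) — ~v3 is true.
  7. (v8 | v7 | v5) — v5 is true.
  8. (~v11 | v7 | ~v10) — ~v11 is true.
  9. (~v11 | ~v12 | ~v10) — ~v12 is true.
  10. (~v1 | v4 | ~v7) — ~v7 is true.
  11. (~v7 | v1 | v11) — ~v7 is true.
  12. (~v6 | v2 | ~v9) — ~v9 is true.
  13. (~v7 | ~v10 | v8) — ~v7 is true.
  14. (~v9 | v6 | ~v3) — ~v3 is true.
  15. (~v1 | v5 | v2) — v5 is true.
  16. (v10 | v12 | ~v4) — v10 is true.
  17. (v7 | ~v5 | v4) — v4 is true.
  18. (v8 | ~v9 | v2) — ~v9 is true.
  19. (v10 | ~v1 | v6) — v10 is true.
  20. (~v2 | v3 | ~v8) — ~v8 is true.
  21. (~v10 | v5 | ~v3) — ~v3 is true.
  22. (v9 | ~v4 | ~v8) — ~v8 is true.

v1=0, v2=0, v3=0, v4=1, v5=1, v6=1, v7=0, v8=0, v9=0, v10=1, v11=0, v12=0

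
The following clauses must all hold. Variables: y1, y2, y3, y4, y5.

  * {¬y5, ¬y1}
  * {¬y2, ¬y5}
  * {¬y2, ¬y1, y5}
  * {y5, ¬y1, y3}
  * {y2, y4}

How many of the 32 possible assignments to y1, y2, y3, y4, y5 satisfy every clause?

9

Split on y5, then y1.
  y5=1, y1=1: a clause becomes empty — 0.
  y5=1, y1=0: remaining (y2,y3,y4) ∈ {(0,0,1); (0,1,1)} — 2.
  y5=0, y1=1: remaining (y2,y3,y4) ∈ {(0,1,1)} — 1.
  y5=0, y1=0: y3 free; 3 ways for (y2,y4) × 2^1 = 6.
Total: 0 + 2 + 1 + 6 = 9.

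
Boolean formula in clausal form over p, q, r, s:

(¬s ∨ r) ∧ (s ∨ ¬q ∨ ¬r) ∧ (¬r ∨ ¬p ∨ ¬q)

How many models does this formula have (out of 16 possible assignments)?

9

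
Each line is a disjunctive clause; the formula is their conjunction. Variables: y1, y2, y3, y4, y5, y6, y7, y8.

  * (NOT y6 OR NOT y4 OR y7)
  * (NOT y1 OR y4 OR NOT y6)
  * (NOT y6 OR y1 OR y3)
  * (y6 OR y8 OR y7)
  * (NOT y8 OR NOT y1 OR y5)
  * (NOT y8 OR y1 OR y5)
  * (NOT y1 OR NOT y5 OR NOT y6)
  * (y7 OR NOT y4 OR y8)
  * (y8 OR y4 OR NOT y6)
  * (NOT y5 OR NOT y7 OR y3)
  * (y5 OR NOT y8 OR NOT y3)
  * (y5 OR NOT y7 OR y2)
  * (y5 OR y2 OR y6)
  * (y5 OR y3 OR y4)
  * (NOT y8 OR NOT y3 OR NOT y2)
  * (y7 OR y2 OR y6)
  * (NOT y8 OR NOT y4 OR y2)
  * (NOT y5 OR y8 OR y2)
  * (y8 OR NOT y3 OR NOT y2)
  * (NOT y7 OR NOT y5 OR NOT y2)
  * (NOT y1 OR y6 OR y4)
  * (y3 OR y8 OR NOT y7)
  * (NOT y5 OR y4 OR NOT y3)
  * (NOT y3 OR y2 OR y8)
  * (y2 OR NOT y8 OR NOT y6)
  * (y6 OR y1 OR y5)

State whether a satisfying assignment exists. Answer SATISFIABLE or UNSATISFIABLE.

SATISFIABLE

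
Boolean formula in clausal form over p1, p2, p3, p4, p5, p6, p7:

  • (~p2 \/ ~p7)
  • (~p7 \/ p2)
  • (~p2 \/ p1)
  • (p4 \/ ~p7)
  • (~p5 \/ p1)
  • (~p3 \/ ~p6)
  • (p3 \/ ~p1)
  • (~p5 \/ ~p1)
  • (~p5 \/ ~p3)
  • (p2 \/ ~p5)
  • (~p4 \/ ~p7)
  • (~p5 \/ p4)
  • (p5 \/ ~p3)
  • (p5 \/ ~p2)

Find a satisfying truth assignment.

p6 occurs only negated in the remaining clauses — set p6 = False.
Pure literal: p7 appears only negated; assign p7 = False.
Try p1 = False.
  then p2 is forced to False.
  then p5 is forced to False.
  then p3 is forced to False.
p4 is now unconstrained; take p4 = False.
Check each clause:
  1. (~p2 \/ ~p7) — ~p7 is true.
  2. (p2 \/ ~p7) — ~p7 is true.
  3. (~p2 \/ p1) — ~p2 is true.
  4. (~p7 \/ p4) — ~p7 is true.
  5. (~p5 \/ p1) — ~p5 is true.
  6. (~p6 \/ ~p3) — ~p6 is true.
  7. (p3 \/ ~p1) — ~p1 is true.
  8. (~p5 \/ ~p1) — ~p5 is true.
  9. (~p3 \/ ~p5) — ~p5 is true.
  10. (p2 \/ ~p5) — ~p5 is true.
  11. (~p7 \/ ~p4) — ~p7 is true.
  12. (p4 \/ ~p5) — ~p5 is true.
  13. (~p3 \/ p5) — ~p3 is true.
  14. (p5 \/ ~p2) — ~p2 is true.

p1 = F, p2 = F, p3 = F, p4 = F, p5 = F, p6 = F, p7 = F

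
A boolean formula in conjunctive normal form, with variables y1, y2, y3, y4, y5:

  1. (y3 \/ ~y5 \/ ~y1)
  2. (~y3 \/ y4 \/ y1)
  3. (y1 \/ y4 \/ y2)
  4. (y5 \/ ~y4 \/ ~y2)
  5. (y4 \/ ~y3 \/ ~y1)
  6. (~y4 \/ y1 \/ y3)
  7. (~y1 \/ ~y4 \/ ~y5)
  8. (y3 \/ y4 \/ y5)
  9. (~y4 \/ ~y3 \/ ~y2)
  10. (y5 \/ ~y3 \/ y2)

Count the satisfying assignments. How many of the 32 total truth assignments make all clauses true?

Satisfying assignments:
  y1=F y2=F y3=T y4=T y5=T
  y1=F y2=T y3=F y4=F y5=T
  y1=T y2=F y3=F y4=T y5=F
Count: 3.

3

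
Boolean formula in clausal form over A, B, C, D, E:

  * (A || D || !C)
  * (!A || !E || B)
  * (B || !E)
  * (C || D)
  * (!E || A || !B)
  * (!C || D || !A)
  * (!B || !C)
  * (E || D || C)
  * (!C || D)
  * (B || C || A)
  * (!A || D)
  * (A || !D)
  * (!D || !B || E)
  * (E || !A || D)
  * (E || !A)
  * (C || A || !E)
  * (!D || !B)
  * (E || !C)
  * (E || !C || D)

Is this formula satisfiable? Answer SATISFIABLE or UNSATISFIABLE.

D = True:
  propagation gives A=True, E=True, B=True; an empty clause results — contradiction.
D = False:
  propagation gives C=True; an empty clause results — contradiction.
Every branch closes, so no satisfying assignment exists.

UNSATISFIABLE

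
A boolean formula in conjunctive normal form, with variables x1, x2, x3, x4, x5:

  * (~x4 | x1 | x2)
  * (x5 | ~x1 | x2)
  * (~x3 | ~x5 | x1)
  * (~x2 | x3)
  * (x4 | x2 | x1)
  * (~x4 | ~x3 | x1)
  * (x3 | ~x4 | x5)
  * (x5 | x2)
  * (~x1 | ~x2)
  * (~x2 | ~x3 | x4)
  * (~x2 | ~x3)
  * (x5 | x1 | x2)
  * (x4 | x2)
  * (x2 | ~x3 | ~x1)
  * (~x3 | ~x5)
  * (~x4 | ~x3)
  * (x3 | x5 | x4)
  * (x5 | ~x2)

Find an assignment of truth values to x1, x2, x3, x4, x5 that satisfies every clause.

x1 = True, x2 = False, x3 = False, x4 = True, x5 = True

Check each clause:
  1. (x1 | ~x4 | x2) — x1 is true.
  2. (~x1 | x2 | x5) — x5 is true.
  3. (~x3 | ~x5 | x1) — x1 is true.
  4. (~x2 | x3) — ~x2 is true.
  5. (x2 | x1 | x4) — x1 is true.
  6. (~x4 | x1 | ~x3) — x1 is true.
  7. (x5 | ~x4 | x3) — x5 is true.
  8. (x5 | x2) — x5 is true.
  9. (~x2 | ~x1) — ~x2 is true.
  10. (~x2 | ~x3 | x4) — x4 is true.
  11. (~x2 | ~x3) — ~x3 is true.
  12. (x5 | x2 | x1) — x1 is true.
  13. (x4 | x2) — x4 is true.
  14. (x2 | ~x3 | ~x1) — ~x3 is true.
  15. (~x3 | ~x5) — ~x3 is true.
  16. (~x4 | ~x3) — ~x3 is true.
  17. (x4 | x3 | x5) — x4 is true.
  18. (x5 | ~x2) — x5 is true.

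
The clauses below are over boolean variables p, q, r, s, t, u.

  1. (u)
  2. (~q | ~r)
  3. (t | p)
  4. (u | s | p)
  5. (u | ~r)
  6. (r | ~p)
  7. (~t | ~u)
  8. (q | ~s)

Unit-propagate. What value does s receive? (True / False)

(u) stands alone — u = True.
(~t | ~u): since u = True, the clause reduces to (~t). t = False.
From (t | p) and t = False: p = True.
From (~p | r) and p = True: r = True.
(~r | ~q): since r = True, the clause reduces to (~q). q = False.
(~s | q) with q = False leaves only ~s, so s = False.

False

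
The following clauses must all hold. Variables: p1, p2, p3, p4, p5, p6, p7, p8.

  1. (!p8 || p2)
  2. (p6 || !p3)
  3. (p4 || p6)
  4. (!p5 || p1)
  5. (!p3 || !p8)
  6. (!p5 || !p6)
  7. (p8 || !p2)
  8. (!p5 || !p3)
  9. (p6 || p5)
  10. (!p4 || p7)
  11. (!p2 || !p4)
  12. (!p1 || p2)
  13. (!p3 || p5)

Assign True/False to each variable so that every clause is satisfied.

p1 = 0  p2 = 0  p3 = 0  p4 = 0  p5 = 0  p6 = 1  p7 = 0  p8 = 0

Check each clause:
  1. (!p8 || p2) — !p8 is true.
  2. (!p3 || p6) — !p3 is true.
  3. (p6 || p4) — p6 is true.
  4. (!p5 || p1) — !p5 is true.
  5. (!p3 || !p8) — !p8 is true.
  6. (!p5 || !p6) — !p5 is true.
  7. (!p2 || p8) — !p2 is true.
  8. (!p3 || !p5) — !p5 is true.
  9. (p6 || p5) — p6 is true.
  10. (p7 || !p4) — !p4 is true.
  11. (!p4 || !p2) — !p4 is true.
  12. (p2 || !p1) — !p1 is true.
  13. (!p3 || p5) — !p3 is true.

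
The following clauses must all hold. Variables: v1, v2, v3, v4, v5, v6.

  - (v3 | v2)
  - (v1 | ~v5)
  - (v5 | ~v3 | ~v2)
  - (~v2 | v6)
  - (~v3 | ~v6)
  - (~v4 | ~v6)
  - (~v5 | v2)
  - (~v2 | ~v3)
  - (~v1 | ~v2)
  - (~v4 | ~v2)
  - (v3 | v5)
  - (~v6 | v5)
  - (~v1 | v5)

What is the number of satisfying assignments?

The models are:
  v1=F v2=F v3=T v4=F v5=F v6=F
  v1=F v2=F v3=T v4=T v5=F v6=F
That's 2 in total.

2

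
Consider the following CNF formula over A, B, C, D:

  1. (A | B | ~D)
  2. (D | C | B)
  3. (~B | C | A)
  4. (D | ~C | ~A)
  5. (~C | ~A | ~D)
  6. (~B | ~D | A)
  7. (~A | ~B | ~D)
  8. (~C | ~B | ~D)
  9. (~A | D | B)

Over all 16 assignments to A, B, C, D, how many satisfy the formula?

4

The models are:
  A=F B=F C=T D=F
  A=F B=T C=T D=F
  A=T B=F C=F D=T
  A=T B=T C=F D=F
That's 4 in total.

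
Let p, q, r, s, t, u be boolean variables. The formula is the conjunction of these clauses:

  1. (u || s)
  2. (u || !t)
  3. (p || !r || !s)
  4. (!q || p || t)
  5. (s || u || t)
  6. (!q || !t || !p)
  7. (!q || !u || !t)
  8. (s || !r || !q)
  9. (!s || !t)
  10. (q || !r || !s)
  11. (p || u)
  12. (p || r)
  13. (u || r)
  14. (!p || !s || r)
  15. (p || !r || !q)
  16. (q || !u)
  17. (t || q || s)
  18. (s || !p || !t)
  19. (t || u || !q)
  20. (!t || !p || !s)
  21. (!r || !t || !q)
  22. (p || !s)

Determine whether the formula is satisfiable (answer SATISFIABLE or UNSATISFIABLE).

Set p = True and propagate.
Try q = True.
  then t is forced to False.
  then u is forced to True.
The remaining clauses are satisfied by r = False, s = False.
So p=T, q=T, r=F, s=F, t=F, u=T is a satisfying assignment.

SATISFIABLE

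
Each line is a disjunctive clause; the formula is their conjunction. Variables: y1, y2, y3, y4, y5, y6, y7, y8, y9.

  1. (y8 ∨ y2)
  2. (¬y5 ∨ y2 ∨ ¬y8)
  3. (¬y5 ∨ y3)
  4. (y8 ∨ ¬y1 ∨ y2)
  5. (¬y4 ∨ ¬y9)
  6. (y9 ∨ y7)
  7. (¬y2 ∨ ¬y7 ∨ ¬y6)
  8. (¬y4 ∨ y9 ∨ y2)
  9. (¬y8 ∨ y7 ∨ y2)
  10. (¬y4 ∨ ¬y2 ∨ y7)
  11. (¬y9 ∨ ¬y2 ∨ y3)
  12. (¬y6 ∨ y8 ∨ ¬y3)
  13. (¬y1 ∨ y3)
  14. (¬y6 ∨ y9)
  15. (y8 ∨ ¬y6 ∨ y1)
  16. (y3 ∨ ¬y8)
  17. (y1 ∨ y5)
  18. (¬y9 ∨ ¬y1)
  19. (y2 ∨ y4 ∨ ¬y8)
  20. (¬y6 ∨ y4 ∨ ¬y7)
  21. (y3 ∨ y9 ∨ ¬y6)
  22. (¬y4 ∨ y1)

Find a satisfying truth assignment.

Pure literal: y6 appears only negated; assign y6 = False.
Set y1 = False and propagate.
  then y5 is forced to True.
  then y3 is forced to True.
  then y4 is forced to False.
The remaining clauses are satisfied by y2 = True, y7 = True, y8 = False, y9 = False.
Every clause has at least one true literal under this assignment.

y1 = False, y2 = True, y3 = True, y4 = False, y5 = True, y6 = False, y7 = True, y8 = False, y9 = False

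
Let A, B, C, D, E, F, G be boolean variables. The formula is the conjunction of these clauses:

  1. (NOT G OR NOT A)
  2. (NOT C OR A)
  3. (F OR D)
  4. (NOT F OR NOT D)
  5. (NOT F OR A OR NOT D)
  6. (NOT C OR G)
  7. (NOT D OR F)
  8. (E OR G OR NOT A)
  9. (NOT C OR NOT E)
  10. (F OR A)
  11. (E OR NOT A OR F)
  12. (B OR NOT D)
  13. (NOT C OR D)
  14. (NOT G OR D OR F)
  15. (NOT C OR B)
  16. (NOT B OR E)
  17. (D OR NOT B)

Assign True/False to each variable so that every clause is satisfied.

A=T, B=F, C=F, D=F, E=T, F=T, G=F

Check each clause:
  1. (NOT G OR NOT A) — NOT G is true.
  2. (A OR NOT C) — A is true.
  3. (F OR D) — F is true.
  4. (NOT F OR NOT D) — NOT D is true.
  5. (A OR NOT F OR NOT D) — A is true.
  6. (G OR NOT C) — NOT C is true.
  7. (NOT D OR F) — NOT D is true.
  8. (G OR E OR NOT A) — E is true.
  9. (NOT C OR NOT E) — NOT C is true.
  10. (F OR A) — A is true.
  11. (NOT A OR F OR E) — E is true.
  12. (NOT D OR B) — NOT D is true.
  13. (NOT C OR D) — NOT C is true.
  14. (F OR D OR NOT G) — NOT G is true.
  15. (B OR NOT C) — NOT C is true.
  16. (NOT B OR E) — E is true.
  17. (NOT B OR D) — NOT B is true.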